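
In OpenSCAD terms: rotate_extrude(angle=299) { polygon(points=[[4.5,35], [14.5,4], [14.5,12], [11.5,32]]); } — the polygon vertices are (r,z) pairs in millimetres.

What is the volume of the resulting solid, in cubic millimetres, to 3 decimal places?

Profile (r,z), 4 vertices: (4.5,35) (14.5,4) (14.5,12) (11.5,32)
edge 0: (4.5,35)→(14.5,4)  cross = 4.5·4 − 14.5·35 = -489.5000; (r_i+r_j)·cross = 19·-489.5000 = -9300.5000
edge 1: (14.5,4)→(14.5,12)  cross = 14.5·12 − 14.5·4 = 116.0000; (r_i+r_j)·cross = 29·116.0000 = 3364.0000
edge 2: (14.5,12)→(11.5,32)  cross = 14.5·32 − 11.5·12 = 326.0000; (r_i+r_j)·cross = 26·326.0000 = 8476.0000
edge 3: (11.5,32)→(4.5,35)  cross = 11.5·35 − 4.5·32 = 258.5000; (r_i+r_j)·cross = 16·258.5000 = 4136.0000
Σcross = 211.0000 → A = |Σcross|/2 = 105.5000 mm²
Σ(r_i+r_j)·cross = 6675.5000 → first moment M = |Σ|/6 = 1112.5833
R_c = M/A = 1112.5833/105.5000 = 10.5458 mm
θ = 299° = 5.218534 rad
V = θ·R_c·A = 5.218534·10.5458·105.5000 = 5806.054 mm³

Volume = 5806.054 mm³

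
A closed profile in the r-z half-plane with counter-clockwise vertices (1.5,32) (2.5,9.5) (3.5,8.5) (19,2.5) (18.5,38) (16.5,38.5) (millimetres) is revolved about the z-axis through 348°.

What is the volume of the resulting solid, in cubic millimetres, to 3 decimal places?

Volume = 33422.811 mm³

Profile (r,z), 6 vertices: (1.5,32) (2.5,9.5) (3.5,8.5) (19,2.5) (18.5,38) (16.5,38.5)
edge 0: (1.5,32)→(2.5,9.5)  cross = 1.5·9.5 − 2.5·32 = -65.7500; (r_i+r_j)·cross = 4·-65.7500 = -263.0000
edge 1: (2.5,9.5)→(3.5,8.5)  cross = 2.5·8.5 − 3.5·9.5 = -12.0000; (r_i+r_j)·cross = 6·-12.0000 = -72.0000
edge 2: (3.5,8.5)→(19,2.5)  cross = 3.5·2.5 − 19·8.5 = -152.7500; (r_i+r_j)·cross = 22.5·-152.7500 = -3436.8750
edge 3: (19,2.5)→(18.5,38)  cross = 19·38 − 18.5·2.5 = 675.7500; (r_i+r_j)·cross = 37.5·675.7500 = 25340.6250
edge 4: (18.5,38)→(16.5,38.5)  cross = 18.5·38.5 − 16.5·38 = 85.2500; (r_i+r_j)·cross = 35·85.2500 = 2983.7500
edge 5: (16.5,38.5)→(1.5,32)  cross = 16.5·32 − 1.5·38.5 = 470.2500; (r_i+r_j)·cross = 18·470.2500 = 8464.5000
Σcross = 1000.7500 → A = |Σcross|/2 = 500.3750 mm²
Σ(r_i+r_j)·cross = 33017.0000 → first moment M = |Σ|/6 = 5502.8333
R_c = M/A = 5502.8333/500.3750 = 10.9974 mm
θ = 348° = 6.073746 rad
V = θ·R_c·A = 6.073746·10.9974·500.3750 = 33422.811 mm³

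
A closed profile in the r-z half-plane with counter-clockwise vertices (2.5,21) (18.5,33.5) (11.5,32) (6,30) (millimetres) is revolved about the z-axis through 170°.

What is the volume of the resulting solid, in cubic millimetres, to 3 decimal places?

Volume = 1440.878 mm³

Profile (r,z), 4 vertices: (2.5,21) (18.5,33.5) (11.5,32) (6,30)
edge 0: (2.5,21)→(18.5,33.5)  cross = 2.5·33.5 − 18.5·21 = -304.7500; (r_i+r_j)·cross = 21·-304.7500 = -6399.7500
edge 1: (18.5,33.5)→(11.5,32)  cross = 18.5·32 − 11.5·33.5 = 206.7500; (r_i+r_j)·cross = 30·206.7500 = 6202.5000
edge 2: (11.5,32)→(6,30)  cross = 11.5·30 − 6·32 = 153.0000; (r_i+r_j)·cross = 17.5·153.0000 = 2677.5000
edge 3: (6,30)→(2.5,21)  cross = 6·21 − 2.5·30 = 51.0000; (r_i+r_j)·cross = 8.5·51.0000 = 433.5000
Σcross = 106.0000 → A = |Σcross|/2 = 53.0000 mm²
Σ(r_i+r_j)·cross = 2913.7500 → first moment M = |Σ|/6 = 485.6250
R_c = M/A = 485.6250/53.0000 = 9.1627 mm
θ = 170° = 2.967060 rad
V = θ·R_c·A = 2.967060·9.1627·53.0000 = 1440.878 mm³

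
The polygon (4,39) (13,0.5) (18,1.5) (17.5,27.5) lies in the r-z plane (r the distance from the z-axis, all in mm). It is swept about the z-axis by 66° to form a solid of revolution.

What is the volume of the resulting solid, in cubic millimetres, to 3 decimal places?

Profile (r,z), 4 vertices: (4,39) (13,0.5) (18,1.5) (17.5,27.5)
edge 0: (4,39)→(13,0.5)  cross = 4·0.5 − 13·39 = -505.0000; (r_i+r_j)·cross = 17·-505.0000 = -8585.0000
edge 1: (13,0.5)→(18,1.5)  cross = 13·1.5 − 18·0.5 = 10.5000; (r_i+r_j)·cross = 31·10.5000 = 325.5000
edge 2: (18,1.5)→(17.5,27.5)  cross = 18·27.5 − 17.5·1.5 = 468.7500; (r_i+r_j)·cross = 35.5·468.7500 = 16640.6250
edge 3: (17.5,27.5)→(4,39)  cross = 17.5·39 − 4·27.5 = 572.5000; (r_i+r_j)·cross = 21.5·572.5000 = 12308.7500
Σcross = 546.7500 → A = |Σcross|/2 = 273.3750 mm²
Σ(r_i+r_j)·cross = 20689.8750 → first moment M = |Σ|/6 = 3448.3125
R_c = M/A = 3448.3125/273.3750 = 12.6139 mm
θ = 66° = 1.151917 rad
V = θ·R_c·A = 1.151917·12.6139·273.3750 = 3972.171 mm³

Volume = 3972.171 mm³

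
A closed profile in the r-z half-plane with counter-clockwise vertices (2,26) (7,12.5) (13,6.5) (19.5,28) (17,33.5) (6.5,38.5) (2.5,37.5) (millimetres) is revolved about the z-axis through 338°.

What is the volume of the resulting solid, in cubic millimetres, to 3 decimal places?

Profile (r,z), 7 vertices: (2,26) (7,12.5) (13,6.5) (19.5,28) (17,33.5) (6.5,38.5) (2.5,37.5)
edge 0: (2,26)→(7,12.5)  cross = 2·12.5 − 7·26 = -157.0000; (r_i+r_j)·cross = 9·-157.0000 = -1413.0000
edge 1: (7,12.5)→(13,6.5)  cross = 7·6.5 − 13·12.5 = -117.0000; (r_i+r_j)·cross = 20·-117.0000 = -2340.0000
edge 2: (13,6.5)→(19.5,28)  cross = 13·28 − 19.5·6.5 = 237.2500; (r_i+r_j)·cross = 32.5·237.2500 = 7710.6250
edge 3: (19.5,28)→(17,33.5)  cross = 19.5·33.5 − 17·28 = 177.2500; (r_i+r_j)·cross = 36.5·177.2500 = 6469.6250
edge 4: (17,33.5)→(6.5,38.5)  cross = 17·38.5 − 6.5·33.5 = 436.7500; (r_i+r_j)·cross = 23.5·436.7500 = 10263.6250
edge 5: (6.5,38.5)→(2.5,37.5)  cross = 6.5·37.5 − 2.5·38.5 = 147.5000; (r_i+r_j)·cross = 9·147.5000 = 1327.5000
edge 6: (2.5,37.5)→(2,26)  cross = 2.5·26 − 2·37.5 = -10.0000; (r_i+r_j)·cross = 4.5·-10.0000 = -45.0000
Σcross = 714.7500 → A = |Σcross|/2 = 357.3750 mm²
Σ(r_i+r_j)·cross = 21973.3750 → first moment M = |Σ|/6 = 3662.2292
R_c = M/A = 3662.2292/357.3750 = 10.2476 mm
θ = 338° = 5.899213 rad
V = θ·R_c·A = 5.899213·10.2476·357.3750 = 21604.269 mm³

Volume = 21604.269 mm³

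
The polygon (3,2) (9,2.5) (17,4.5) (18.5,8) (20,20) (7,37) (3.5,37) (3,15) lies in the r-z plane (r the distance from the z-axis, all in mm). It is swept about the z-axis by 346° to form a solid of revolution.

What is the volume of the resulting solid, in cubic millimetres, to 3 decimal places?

Volume = 26898.122 mm³

Profile (r,z), 8 vertices: (3,2) (9,2.5) (17,4.5) (18.5,8) (20,20) (7,37) (3.5,37) (3,15)
edge 0: (3,2)→(9,2.5)  cross = 3·2.5 − 9·2 = -10.5000; (r_i+r_j)·cross = 12·-10.5000 = -126.0000
edge 1: (9,2.5)→(17,4.5)  cross = 9·4.5 − 17·2.5 = -2.0000; (r_i+r_j)·cross = 26·-2.0000 = -52.0000
edge 2: (17,4.5)→(18.5,8)  cross = 17·8 − 18.5·4.5 = 52.7500; (r_i+r_j)·cross = 35.5·52.7500 = 1872.6250
edge 3: (18.5,8)→(20,20)  cross = 18.5·20 − 20·8 = 210.0000; (r_i+r_j)·cross = 38.5·210.0000 = 8085.0000
edge 4: (20,20)→(7,37)  cross = 20·37 − 7·20 = 600.0000; (r_i+r_j)·cross = 27·600.0000 = 16200.0000
edge 5: (7,37)→(3.5,37)  cross = 7·37 − 3.5·37 = 129.5000; (r_i+r_j)·cross = 10.5·129.5000 = 1359.7500
edge 6: (3.5,37)→(3,15)  cross = 3.5·15 − 3·37 = -58.5000; (r_i+r_j)·cross = 6.5·-58.5000 = -380.2500
edge 7: (3,15)→(3,2)  cross = 3·2 − 3·15 = -39.0000; (r_i+r_j)·cross = 6·-39.0000 = -234.0000
Σcross = 882.2500 → A = |Σcross|/2 = 441.1250 mm²
Σ(r_i+r_j)·cross = 26725.1250 → first moment M = |Σ|/6 = 4454.1875
R_c = M/A = 4454.1875/441.1250 = 10.0973 mm
θ = 346° = 6.038839 rad
V = θ·R_c·A = 6.038839·10.0973·441.1250 = 26898.122 mm³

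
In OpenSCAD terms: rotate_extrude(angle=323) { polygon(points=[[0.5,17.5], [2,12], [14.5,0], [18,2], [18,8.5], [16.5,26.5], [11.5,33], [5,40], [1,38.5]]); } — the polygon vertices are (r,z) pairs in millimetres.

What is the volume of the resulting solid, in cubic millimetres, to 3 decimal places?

Profile (r,z), 9 vertices: (0.5,17.5) (2,12) (14.5,0) (18,2) (18,8.5) (16.5,26.5) (11.5,33) (5,40) (1,38.5)
edge 0: (0.5,17.5)→(2,12)  cross = 0.5·12 − 2·17.5 = -29.0000; (r_i+r_j)·cross = 2.5·-29.0000 = -72.5000
edge 1: (2,12)→(14.5,0)  cross = 2·0 − 14.5·12 = -174.0000; (r_i+r_j)·cross = 16.5·-174.0000 = -2871.0000
edge 2: (14.5,0)→(18,2)  cross = 14.5·2 − 18·0 = 29.0000; (r_i+r_j)·cross = 32.5·29.0000 = 942.5000
edge 3: (18,2)→(18,8.5)  cross = 18·8.5 − 18·2 = 117.0000; (r_i+r_j)·cross = 36·117.0000 = 4212.0000
edge 4: (18,8.5)→(16.5,26.5)  cross = 18·26.5 − 16.5·8.5 = 336.7500; (r_i+r_j)·cross = 34.5·336.7500 = 11617.8750
edge 5: (16.5,26.5)→(11.5,33)  cross = 16.5·33 − 11.5·26.5 = 239.7500; (r_i+r_j)·cross = 28·239.7500 = 6713.0000
edge 6: (11.5,33)→(5,40)  cross = 11.5·40 − 5·33 = 295.0000; (r_i+r_j)·cross = 16.5·295.0000 = 4867.5000
edge 7: (5,40)→(1,38.5)  cross = 5·38.5 − 1·40 = 152.5000; (r_i+r_j)·cross = 6·152.5000 = 915.0000
edge 8: (1,38.5)→(0.5,17.5)  cross = 1·17.5 − 0.5·38.5 = -1.7500; (r_i+r_j)·cross = 1.5·-1.7500 = -2.6250
Σcross = 965.2500 → A = |Σcross|/2 = 482.6250 mm²
Σ(r_i+r_j)·cross = 26321.7500 → first moment M = |Σ|/6 = 4386.9583
R_c = M/A = 4386.9583/482.6250 = 9.0898 mm
θ = 323° = 5.637413 rad
V = θ·R_c·A = 5.637413·9.0898·482.6250 = 24731.098 mm³

Volume = 24731.098 mm³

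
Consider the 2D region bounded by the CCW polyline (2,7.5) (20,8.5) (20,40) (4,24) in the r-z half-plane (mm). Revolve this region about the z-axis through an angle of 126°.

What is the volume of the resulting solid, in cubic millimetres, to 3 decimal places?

Profile (r,z), 4 vertices: (2,7.5) (20,8.5) (20,40) (4,24)
edge 0: (2,7.5)→(20,8.5)  cross = 2·8.5 − 20·7.5 = -133.0000; (r_i+r_j)·cross = 22·-133.0000 = -2926.0000
edge 1: (20,8.5)→(20,40)  cross = 20·40 − 20·8.5 = 630.0000; (r_i+r_j)·cross = 40·630.0000 = 25200.0000
edge 2: (20,40)→(4,24)  cross = 20·24 − 4·40 = 320.0000; (r_i+r_j)·cross = 24·320.0000 = 7680.0000
edge 3: (4,24)→(2,7.5)  cross = 4·7.5 − 2·24 = -18.0000; (r_i+r_j)·cross = 6·-18.0000 = -108.0000
Σcross = 799.0000 → A = |Σcross|/2 = 399.5000 mm²
Σ(r_i+r_j)·cross = 29846.0000 → first moment M = |Σ|/6 = 4974.3333
R_c = M/A = 4974.3333/399.5000 = 12.4514 mm
θ = 126° = 2.199115 rad
V = θ·R_c·A = 2.199115·12.4514·399.5000 = 10939.130 mm³

Volume = 10939.130 mm³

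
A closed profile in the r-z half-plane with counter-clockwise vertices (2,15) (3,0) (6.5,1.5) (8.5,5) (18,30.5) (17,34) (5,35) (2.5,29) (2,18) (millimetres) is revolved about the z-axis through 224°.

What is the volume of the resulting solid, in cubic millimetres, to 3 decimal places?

Volume = 11448.673 mm³

Profile (r,z), 9 vertices: (2,15) (3,0) (6.5,1.5) (8.5,5) (18,30.5) (17,34) (5,35) (2.5,29) (2,18)
edge 0: (2,15)→(3,0)  cross = 2·0 − 3·15 = -45.0000; (r_i+r_j)·cross = 5·-45.0000 = -225.0000
edge 1: (3,0)→(6.5,1.5)  cross = 3·1.5 − 6.5·0 = 4.5000; (r_i+r_j)·cross = 9.5·4.5000 = 42.7500
edge 2: (6.5,1.5)→(8.5,5)  cross = 6.5·5 − 8.5·1.5 = 19.7500; (r_i+r_j)·cross = 15·19.7500 = 296.2500
edge 3: (8.5,5)→(18,30.5)  cross = 8.5·30.5 − 18·5 = 169.2500; (r_i+r_j)·cross = 26.5·169.2500 = 4485.1250
edge 4: (18,30.5)→(17,34)  cross = 18·34 − 17·30.5 = 93.5000; (r_i+r_j)·cross = 35·93.5000 = 3272.5000
edge 5: (17,34)→(5,35)  cross = 17·35 − 5·34 = 425.0000; (r_i+r_j)·cross = 22·425.0000 = 9350.0000
edge 6: (5,35)→(2.5,29)  cross = 5·29 − 2.5·35 = 57.5000; (r_i+r_j)·cross = 7.5·57.5000 = 431.2500
edge 7: (2.5,29)→(2,18)  cross = 2.5·18 − 2·29 = -13.0000; (r_i+r_j)·cross = 4.5·-13.0000 = -58.5000
edge 8: (2,18)→(2,15)  cross = 2·15 − 2·18 = -6.0000; (r_i+r_j)·cross = 4·-6.0000 = -24.0000
Σcross = 705.5000 → A = |Σcross|/2 = 352.7500 mm²
Σ(r_i+r_j)·cross = 17570.3750 → first moment M = |Σ|/6 = 2928.3958
R_c = M/A = 2928.3958/352.7500 = 8.3016 mm
θ = 224° = 3.909538 rad
V = θ·R_c·A = 3.909538·8.3016·352.7500 = 11448.673 mm³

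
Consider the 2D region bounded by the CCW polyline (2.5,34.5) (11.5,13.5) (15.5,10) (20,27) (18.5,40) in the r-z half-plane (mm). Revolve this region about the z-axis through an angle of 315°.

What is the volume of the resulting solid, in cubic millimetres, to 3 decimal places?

Volume = 21077.141 mm³

Profile (r,z), 5 vertices: (2.5,34.5) (11.5,13.5) (15.5,10) (20,27) (18.5,40)
edge 0: (2.5,34.5)→(11.5,13.5)  cross = 2.5·13.5 − 11.5·34.5 = -363.0000; (r_i+r_j)·cross = 14·-363.0000 = -5082.0000
edge 1: (11.5,13.5)→(15.5,10)  cross = 11.5·10 − 15.5·13.5 = -94.2500; (r_i+r_j)·cross = 27·-94.2500 = -2544.7500
edge 2: (15.5,10)→(20,27)  cross = 15.5·27 − 20·10 = 218.5000; (r_i+r_j)·cross = 35.5·218.5000 = 7756.7500
edge 3: (20,27)→(18.5,40)  cross = 20·40 − 18.5·27 = 300.5000; (r_i+r_j)·cross = 38.5·300.5000 = 11569.2500
edge 4: (18.5,40)→(2.5,34.5)  cross = 18.5·34.5 − 2.5·40 = 538.2500; (r_i+r_j)·cross = 21·538.2500 = 11303.2500
Σcross = 600.0000 → A = |Σcross|/2 = 300.0000 mm²
Σ(r_i+r_j)·cross = 23002.5000 → first moment M = |Σ|/6 = 3833.7500
R_c = M/A = 3833.7500/300.0000 = 12.7792 mm
θ = 315° = 5.497787 rad
V = θ·R_c·A = 5.497787·12.7792·300.0000 = 21077.141 mm³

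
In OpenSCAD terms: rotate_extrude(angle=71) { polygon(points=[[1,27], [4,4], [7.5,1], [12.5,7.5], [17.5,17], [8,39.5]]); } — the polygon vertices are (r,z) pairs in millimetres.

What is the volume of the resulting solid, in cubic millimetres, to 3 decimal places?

Profile (r,z), 6 vertices: (1,27) (4,4) (7.5,1) (12.5,7.5) (17.5,17) (8,39.5)
edge 0: (1,27)→(4,4)  cross = 1·4 − 4·27 = -104.0000; (r_i+r_j)·cross = 5·-104.0000 = -520.0000
edge 1: (4,4)→(7.5,1)  cross = 4·1 − 7.5·4 = -26.0000; (r_i+r_j)·cross = 11.5·-26.0000 = -299.0000
edge 2: (7.5,1)→(12.5,7.5)  cross = 7.5·7.5 − 12.5·1 = 43.7500; (r_i+r_j)·cross = 20·43.7500 = 875.0000
edge 3: (12.5,7.5)→(17.5,17)  cross = 12.5·17 − 17.5·7.5 = 81.2500; (r_i+r_j)·cross = 30·81.2500 = 2437.5000
edge 4: (17.5,17)→(8,39.5)  cross = 17.5·39.5 − 8·17 = 555.2500; (r_i+r_j)·cross = 25.5·555.2500 = 14158.8750
edge 5: (8,39.5)→(1,27)  cross = 8·27 − 1·39.5 = 176.5000; (r_i+r_j)·cross = 9·176.5000 = 1588.5000
Σcross = 726.7500 → A = |Σcross|/2 = 363.3750 mm²
Σ(r_i+r_j)·cross = 18240.8750 → first moment M = |Σ|/6 = 3040.1458
R_c = M/A = 3040.1458/363.3750 = 8.3664 mm
θ = 71° = 1.239184 rad
V = θ·R_c·A = 1.239184·8.3664·363.3750 = 3767.299 mm³

Volume = 3767.299 mm³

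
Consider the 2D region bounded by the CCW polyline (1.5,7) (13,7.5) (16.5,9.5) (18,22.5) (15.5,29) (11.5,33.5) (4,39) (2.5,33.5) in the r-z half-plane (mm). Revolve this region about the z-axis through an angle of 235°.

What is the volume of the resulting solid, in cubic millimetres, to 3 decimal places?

Volume = 14727.888 mm³

Profile (r,z), 8 vertices: (1.5,7) (13,7.5) (16.5,9.5) (18,22.5) (15.5,29) (11.5,33.5) (4,39) (2.5,33.5)
edge 0: (1.5,7)→(13,7.5)  cross = 1.5·7.5 − 13·7 = -79.7500; (r_i+r_j)·cross = 14.5·-79.7500 = -1156.3750
edge 1: (13,7.5)→(16.5,9.5)  cross = 13·9.5 − 16.5·7.5 = -0.2500; (r_i+r_j)·cross = 29.5·-0.2500 = -7.3750
edge 2: (16.5,9.5)→(18,22.5)  cross = 16.5·22.5 − 18·9.5 = 200.2500; (r_i+r_j)·cross = 34.5·200.2500 = 6908.6250
edge 3: (18,22.5)→(15.5,29)  cross = 18·29 − 15.5·22.5 = 173.2500; (r_i+r_j)·cross = 33.5·173.2500 = 5803.8750
edge 4: (15.5,29)→(11.5,33.5)  cross = 15.5·33.5 − 11.5·29 = 185.7500; (r_i+r_j)·cross = 27·185.7500 = 5015.2500
edge 5: (11.5,33.5)→(4,39)  cross = 11.5·39 − 4·33.5 = 314.5000; (r_i+r_j)·cross = 15.5·314.5000 = 4874.7500
edge 6: (4,39)→(2.5,33.5)  cross = 4·33.5 − 2.5·39 = 36.5000; (r_i+r_j)·cross = 6.5·36.5000 = 237.2500
edge 7: (2.5,33.5)→(1.5,7)  cross = 2.5·7 − 1.5·33.5 = -32.7500; (r_i+r_j)·cross = 4·-32.7500 = -131.0000
Σcross = 797.5000 → A = |Σcross|/2 = 398.7500 mm²
Σ(r_i+r_j)·cross = 21545.0000 → first moment M = |Σ|/6 = 3590.8333
R_c = M/A = 3590.8333/398.7500 = 9.0052 mm
θ = 235° = 4.101524 rad
V = θ·R_c·A = 4.101524·9.0052·398.7500 = 14727.888 mm³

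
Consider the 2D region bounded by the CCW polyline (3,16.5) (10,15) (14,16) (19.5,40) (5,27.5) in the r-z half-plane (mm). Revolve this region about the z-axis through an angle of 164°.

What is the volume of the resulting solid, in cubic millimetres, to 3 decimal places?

Profile (r,z), 5 vertices: (3,16.5) (10,15) (14,16) (19.5,40) (5,27.5)
edge 0: (3,16.5)→(10,15)  cross = 3·15 − 10·16.5 = -120.0000; (r_i+r_j)·cross = 13·-120.0000 = -1560.0000
edge 1: (10,15)→(14,16)  cross = 10·16 − 14·15 = -50.0000; (r_i+r_j)·cross = 24·-50.0000 = -1200.0000
edge 2: (14,16)→(19.5,40)  cross = 14·40 − 19.5·16 = 248.0000; (r_i+r_j)·cross = 33.5·248.0000 = 8308.0000
edge 3: (19.5,40)→(5,27.5)  cross = 19.5·27.5 − 5·40 = 336.2500; (r_i+r_j)·cross = 24.5·336.2500 = 8238.1250
edge 4: (5,27.5)→(3,16.5)  cross = 5·16.5 − 3·27.5 = 0.0000; (r_i+r_j)·cross = 8·0.0000 = 0.0000
Σcross = 414.2500 → A = |Σcross|/2 = 207.1250 mm²
Σ(r_i+r_j)·cross = 13786.1250 → first moment M = |Σ|/6 = 2297.6875
R_c = M/A = 2297.6875/207.1250 = 11.0932 mm
θ = 164° = 2.862340 rad
V = θ·R_c·A = 2.862340·11.0932·207.1250 = 6576.763 mm³

Volume = 6576.763 mm³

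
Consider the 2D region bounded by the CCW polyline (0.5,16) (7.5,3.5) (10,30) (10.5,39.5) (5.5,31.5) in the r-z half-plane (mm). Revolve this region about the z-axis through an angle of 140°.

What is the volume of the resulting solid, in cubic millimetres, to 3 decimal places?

Volume = 2552.806 mm³

Profile (r,z), 5 vertices: (0.5,16) (7.5,3.5) (10,30) (10.5,39.5) (5.5,31.5)
edge 0: (0.5,16)→(7.5,3.5)  cross = 0.5·3.5 − 7.5·16 = -118.2500; (r_i+r_j)·cross = 8·-118.2500 = -946.0000
edge 1: (7.5,3.5)→(10,30)  cross = 7.5·30 − 10·3.5 = 190.0000; (r_i+r_j)·cross = 17.5·190.0000 = 3325.0000
edge 2: (10,30)→(10.5,39.5)  cross = 10·39.5 − 10.5·30 = 80.0000; (r_i+r_j)·cross = 20.5·80.0000 = 1640.0000
edge 3: (10.5,39.5)→(5.5,31.5)  cross = 10.5·31.5 − 5.5·39.5 = 113.5000; (r_i+r_j)·cross = 16·113.5000 = 1816.0000
edge 4: (5.5,31.5)→(0.5,16)  cross = 5.5·16 − 0.5·31.5 = 72.2500; (r_i+r_j)·cross = 6·72.2500 = 433.5000
Σcross = 337.5000 → A = |Σcross|/2 = 168.7500 mm²
Σ(r_i+r_j)·cross = 6268.5000 → first moment M = |Σ|/6 = 1044.7500
R_c = M/A = 1044.7500/168.7500 = 6.1911 mm
θ = 140° = 2.443461 rad
V = θ·R_c·A = 2.443461·6.1911·168.7500 = 2552.806 mm³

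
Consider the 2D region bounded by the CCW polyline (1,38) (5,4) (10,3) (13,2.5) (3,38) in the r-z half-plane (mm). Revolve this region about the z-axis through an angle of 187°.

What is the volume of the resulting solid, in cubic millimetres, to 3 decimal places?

Volume = 3413.355 mm³

Profile (r,z), 5 vertices: (1,38) (5,4) (10,3) (13,2.5) (3,38)
edge 0: (1,38)→(5,4)  cross = 1·4 − 5·38 = -186.0000; (r_i+r_j)·cross = 6·-186.0000 = -1116.0000
edge 1: (5,4)→(10,3)  cross = 5·3 − 10·4 = -25.0000; (r_i+r_j)·cross = 15·-25.0000 = -375.0000
edge 2: (10,3)→(13,2.5)  cross = 10·2.5 − 13·3 = -14.0000; (r_i+r_j)·cross = 23·-14.0000 = -322.0000
edge 3: (13,2.5)→(3,38)  cross = 13·38 − 3·2.5 = 486.5000; (r_i+r_j)·cross = 16·486.5000 = 7784.0000
edge 4: (3,38)→(1,38)  cross = 3·38 − 1·38 = 76.0000; (r_i+r_j)·cross = 4·76.0000 = 304.0000
Σcross = 337.5000 → A = |Σcross|/2 = 168.7500 mm²
Σ(r_i+r_j)·cross = 6275.0000 → first moment M = |Σ|/6 = 1045.8333
R_c = M/A = 1045.8333/168.7500 = 6.1975 mm
θ = 187° = 3.263766 rad
V = θ·R_c·A = 3.263766·6.1975·168.7500 = 3413.355 mm³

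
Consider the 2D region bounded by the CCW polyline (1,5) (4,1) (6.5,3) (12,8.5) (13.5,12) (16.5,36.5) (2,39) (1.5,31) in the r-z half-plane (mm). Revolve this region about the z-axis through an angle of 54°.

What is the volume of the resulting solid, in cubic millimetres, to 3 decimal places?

Profile (r,z), 8 vertices: (1,5) (4,1) (6.5,3) (12,8.5) (13.5,12) (16.5,36.5) (2,39) (1.5,31)
edge 0: (1,5)→(4,1)  cross = 1·1 − 4·5 = -19.0000; (r_i+r_j)·cross = 5·-19.0000 = -95.0000
edge 1: (4,1)→(6.5,3)  cross = 4·3 − 6.5·1 = 5.5000; (r_i+r_j)·cross = 10.5·5.5000 = 57.7500
edge 2: (6.5,3)→(12,8.5)  cross = 6.5·8.5 − 12·3 = 19.2500; (r_i+r_j)·cross = 18.5·19.2500 = 356.1250
edge 3: (12,8.5)→(13.5,12)  cross = 12·12 − 13.5·8.5 = 29.2500; (r_i+r_j)·cross = 25.5·29.2500 = 745.8750
edge 4: (13.5,12)→(16.5,36.5)  cross = 13.5·36.5 − 16.5·12 = 294.7500; (r_i+r_j)·cross = 30·294.7500 = 8842.5000
edge 5: (16.5,36.5)→(2,39)  cross = 16.5·39 − 2·36.5 = 570.5000; (r_i+r_j)·cross = 18.5·570.5000 = 10554.2500
edge 6: (2,39)→(1.5,31)  cross = 2·31 − 1.5·39 = 3.5000; (r_i+r_j)·cross = 3.5·3.5000 = 12.2500
edge 7: (1.5,31)→(1,5)  cross = 1.5·5 − 1·31 = -23.5000; (r_i+r_j)·cross = 2.5·-23.5000 = -58.7500
Σcross = 880.2500 → A = |Σcross|/2 = 440.1250 mm²
Σ(r_i+r_j)·cross = 20415.0000 → first moment M = |Σ|/6 = 3402.5000
R_c = M/A = 3402.5000/440.1250 = 7.7308 mm
θ = 54° = 0.942478 rad
V = θ·R_c·A = 0.942478·7.7308·440.1250 = 3206.781 mm³

Volume = 3206.781 mm³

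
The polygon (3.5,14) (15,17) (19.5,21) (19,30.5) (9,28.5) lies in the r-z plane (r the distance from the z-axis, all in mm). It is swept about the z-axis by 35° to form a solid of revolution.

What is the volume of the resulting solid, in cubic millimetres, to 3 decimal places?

Volume = 1220.407 mm³

Profile (r,z), 5 vertices: (3.5,14) (15,17) (19.5,21) (19,30.5) (9,28.5)
edge 0: (3.5,14)→(15,17)  cross = 3.5·17 − 15·14 = -150.5000; (r_i+r_j)·cross = 18.5·-150.5000 = -2784.2500
edge 1: (15,17)→(19.5,21)  cross = 15·21 − 19.5·17 = -16.5000; (r_i+r_j)·cross = 34.5·-16.5000 = -569.2500
edge 2: (19.5,21)→(19,30.5)  cross = 19.5·30.5 − 19·21 = 195.7500; (r_i+r_j)·cross = 38.5·195.7500 = 7536.3750
edge 3: (19,30.5)→(9,28.5)  cross = 19·28.5 − 9·30.5 = 267.0000; (r_i+r_j)·cross = 28·267.0000 = 7476.0000
edge 4: (9,28.5)→(3.5,14)  cross = 9·14 − 3.5·28.5 = 26.2500; (r_i+r_j)·cross = 12.5·26.2500 = 328.1250
Σcross = 322.0000 → A = |Σcross|/2 = 161.0000 mm²
Σ(r_i+r_j)·cross = 11987.0000 → first moment M = |Σ|/6 = 1997.8333
R_c = M/A = 1997.8333/161.0000 = 12.4089 mm
θ = 35° = 0.610865 rad
V = θ·R_c·A = 0.610865·12.4089·161.0000 = 1220.407 mm³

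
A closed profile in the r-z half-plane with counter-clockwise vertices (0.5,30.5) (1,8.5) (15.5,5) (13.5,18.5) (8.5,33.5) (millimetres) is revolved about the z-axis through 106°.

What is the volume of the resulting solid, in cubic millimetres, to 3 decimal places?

Profile (r,z), 5 vertices: (0.5,30.5) (1,8.5) (15.5,5) (13.5,18.5) (8.5,33.5)
edge 0: (0.5,30.5)→(1,8.5)  cross = 0.5·8.5 − 1·30.5 = -26.2500; (r_i+r_j)·cross = 1.5·-26.2500 = -39.3750
edge 1: (1,8.5)→(15.5,5)  cross = 1·5 − 15.5·8.5 = -126.7500; (r_i+r_j)·cross = 16.5·-126.7500 = -2091.3750
edge 2: (15.5,5)→(13.5,18.5)  cross = 15.5·18.5 − 13.5·5 = 219.2500; (r_i+r_j)·cross = 29·219.2500 = 6358.2500
edge 3: (13.5,18.5)→(8.5,33.5)  cross = 13.5·33.5 − 8.5·18.5 = 295.0000; (r_i+r_j)·cross = 22·295.0000 = 6490.0000
edge 4: (8.5,33.5)→(0.5,30.5)  cross = 8.5·30.5 − 0.5·33.5 = 242.5000; (r_i+r_j)·cross = 9·242.5000 = 2182.5000
Σcross = 603.7500 → A = |Σcross|/2 = 301.8750 mm²
Σ(r_i+r_j)·cross = 12900.0000 → first moment M = |Σ|/6 = 2150.0000
R_c = M/A = 2150.0000/301.8750 = 7.1222 mm
θ = 106° = 1.850049 rad
V = θ·R_c·A = 1.850049·7.1222·301.8750 = 3977.605 mm³

Volume = 3977.605 mm³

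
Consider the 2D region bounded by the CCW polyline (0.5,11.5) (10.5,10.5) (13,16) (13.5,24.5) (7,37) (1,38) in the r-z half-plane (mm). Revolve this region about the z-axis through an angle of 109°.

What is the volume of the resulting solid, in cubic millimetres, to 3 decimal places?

Volume = 3402.379 mm³

Profile (r,z), 6 vertices: (0.5,11.5) (10.5,10.5) (13,16) (13.5,24.5) (7,37) (1,38)
edge 0: (0.5,11.5)→(10.5,10.5)  cross = 0.5·10.5 − 10.5·11.5 = -115.5000; (r_i+r_j)·cross = 11·-115.5000 = -1270.5000
edge 1: (10.5,10.5)→(13,16)  cross = 10.5·16 − 13·10.5 = 31.5000; (r_i+r_j)·cross = 23.5·31.5000 = 740.2500
edge 2: (13,16)→(13.5,24.5)  cross = 13·24.5 − 13.5·16 = 102.5000; (r_i+r_j)·cross = 26.5·102.5000 = 2716.2500
edge 3: (13.5,24.5)→(7,37)  cross = 13.5·37 − 7·24.5 = 328.0000; (r_i+r_j)·cross = 20.5·328.0000 = 6724.0000
edge 4: (7,37)→(1,38)  cross = 7·38 − 1·37 = 229.0000; (r_i+r_j)·cross = 8·229.0000 = 1832.0000
edge 5: (1,38)→(0.5,11.5)  cross = 1·11.5 − 0.5·38 = -7.5000; (r_i+r_j)·cross = 1.5·-7.5000 = -11.2500
Σcross = 568.0000 → A = |Σcross|/2 = 284.0000 mm²
Σ(r_i+r_j)·cross = 10730.7500 → first moment M = |Σ|/6 = 1788.4583
R_c = M/A = 1788.4583/284.0000 = 6.2974 mm
θ = 109° = 1.902409 rad
V = θ·R_c·A = 1.902409·6.2974·284.0000 = 3402.379 mm³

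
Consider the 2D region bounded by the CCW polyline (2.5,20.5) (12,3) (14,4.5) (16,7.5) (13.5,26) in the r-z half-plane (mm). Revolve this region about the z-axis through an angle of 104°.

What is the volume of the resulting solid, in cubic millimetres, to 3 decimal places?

Profile (r,z), 5 vertices: (2.5,20.5) (12,3) (14,4.5) (16,7.5) (13.5,26)
edge 0: (2.5,20.5)→(12,3)  cross = 2.5·3 − 12·20.5 = -238.5000; (r_i+r_j)·cross = 14.5·-238.5000 = -3458.2500
edge 1: (12,3)→(14,4.5)  cross = 12·4.5 − 14·3 = 12.0000; (r_i+r_j)·cross = 26·12.0000 = 312.0000
edge 2: (14,4.5)→(16,7.5)  cross = 14·7.5 − 16·4.5 = 33.0000; (r_i+r_j)·cross = 30·33.0000 = 990.0000
edge 3: (16,7.5)→(13.5,26)  cross = 16·26 − 13.5·7.5 = 314.7500; (r_i+r_j)·cross = 29.5·314.7500 = 9285.1250
edge 4: (13.5,26)→(2.5,20.5)  cross = 13.5·20.5 − 2.5·26 = 211.7500; (r_i+r_j)·cross = 16·211.7500 = 3388.0000
Σcross = 333.0000 → A = |Σcross|/2 = 166.5000 mm²
Σ(r_i+r_j)·cross = 10516.8750 → first moment M = |Σ|/6 = 1752.8125
R_c = M/A = 1752.8125/166.5000 = 10.5274 mm
θ = 104° = 1.815142 rad
V = θ·R_c·A = 1.815142·10.5274·166.5000 = 3181.604 mm³

Volume = 3181.604 mm³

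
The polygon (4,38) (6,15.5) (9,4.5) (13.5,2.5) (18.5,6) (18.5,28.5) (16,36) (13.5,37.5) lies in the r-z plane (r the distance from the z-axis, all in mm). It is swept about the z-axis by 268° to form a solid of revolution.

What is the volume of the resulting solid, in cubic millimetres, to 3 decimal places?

Volume = 22814.908 mm³

Profile (r,z), 8 vertices: (4,38) (6,15.5) (9,4.5) (13.5,2.5) (18.5,6) (18.5,28.5) (16,36) (13.5,37.5)
edge 0: (4,38)→(6,15.5)  cross = 4·15.5 − 6·38 = -166.0000; (r_i+r_j)·cross = 10·-166.0000 = -1660.0000
edge 1: (6,15.5)→(9,4.5)  cross = 6·4.5 − 9·15.5 = -112.5000; (r_i+r_j)·cross = 15·-112.5000 = -1687.5000
edge 2: (9,4.5)→(13.5,2.5)  cross = 9·2.5 − 13.5·4.5 = -38.2500; (r_i+r_j)·cross = 22.5·-38.2500 = -860.6250
edge 3: (13.5,2.5)→(18.5,6)  cross = 13.5·6 − 18.5·2.5 = 34.7500; (r_i+r_j)·cross = 32·34.7500 = 1112.0000
edge 4: (18.5,6)→(18.5,28.5)  cross = 18.5·28.5 − 18.5·6 = 416.2500; (r_i+r_j)·cross = 37·416.2500 = 15401.2500
edge 5: (18.5,28.5)→(16,36)  cross = 18.5·36 − 16·28.5 = 210.0000; (r_i+r_j)·cross = 34.5·210.0000 = 7245.0000
edge 6: (16,36)→(13.5,37.5)  cross = 16·37.5 − 13.5·36 = 114.0000; (r_i+r_j)·cross = 29.5·114.0000 = 3363.0000
edge 7: (13.5,37.5)→(4,38)  cross = 13.5·38 − 4·37.5 = 363.0000; (r_i+r_j)·cross = 17.5·363.0000 = 6352.5000
Σcross = 821.2500 → A = |Σcross|/2 = 410.6250 mm²
Σ(r_i+r_j)·cross = 29265.6250 → first moment M = |Σ|/6 = 4877.6042
R_c = M/A = 4877.6042/410.6250 = 11.8785 mm
θ = 268° = 4.677482 rad
V = θ·R_c·A = 4.677482·11.8785·410.6250 = 22814.908 mm³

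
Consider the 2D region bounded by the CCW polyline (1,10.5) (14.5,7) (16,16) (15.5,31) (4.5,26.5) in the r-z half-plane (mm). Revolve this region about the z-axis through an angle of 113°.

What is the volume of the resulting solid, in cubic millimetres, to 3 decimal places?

Profile (r,z), 5 vertices: (1,10.5) (14.5,7) (16,16) (15.5,31) (4.5,26.5)
edge 0: (1,10.5)→(14.5,7)  cross = 1·7 − 14.5·10.5 = -145.2500; (r_i+r_j)·cross = 15.5·-145.2500 = -2251.3750
edge 1: (14.5,7)→(16,16)  cross = 14.5·16 − 16·7 = 120.0000; (r_i+r_j)·cross = 30.5·120.0000 = 3660.0000
edge 2: (16,16)→(15.5,31)  cross = 16·31 − 15.5·16 = 248.0000; (r_i+r_j)·cross = 31.5·248.0000 = 7812.0000
edge 3: (15.5,31)→(4.5,26.5)  cross = 15.5·26.5 − 4.5·31 = 271.2500; (r_i+r_j)·cross = 20·271.2500 = 5425.0000
edge 4: (4.5,26.5)→(1,10.5)  cross = 4.5·10.5 − 1·26.5 = 20.7500; (r_i+r_j)·cross = 5.5·20.7500 = 114.1250
Σcross = 514.7500 → A = |Σcross|/2 = 257.3750 mm²
Σ(r_i+r_j)·cross = 14759.7500 → first moment M = |Σ|/6 = 2459.9583
R_c = M/A = 2459.9583/257.3750 = 9.5579 mm
θ = 113° = 1.972222 rad
V = θ·R_c·A = 1.972222·9.5579·257.3750 = 4851.584 mm³

Volume = 4851.584 mm³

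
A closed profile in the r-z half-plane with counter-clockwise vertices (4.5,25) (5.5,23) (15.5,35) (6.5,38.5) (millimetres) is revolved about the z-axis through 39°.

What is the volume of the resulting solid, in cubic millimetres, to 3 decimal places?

Volume = 478.886 mm³

Profile (r,z), 4 vertices: (4.5,25) (5.5,23) (15.5,35) (6.5,38.5)
edge 0: (4.5,25)→(5.5,23)  cross = 4.5·23 − 5.5·25 = -34.0000; (r_i+r_j)·cross = 10·-34.0000 = -340.0000
edge 1: (5.5,23)→(15.5,35)  cross = 5.5·35 − 15.5·23 = -164.0000; (r_i+r_j)·cross = 21·-164.0000 = -3444.0000
edge 2: (15.5,35)→(6.5,38.5)  cross = 15.5·38.5 − 6.5·35 = 369.2500; (r_i+r_j)·cross = 22·369.2500 = 8123.5000
edge 3: (6.5,38.5)→(4.5,25)  cross = 6.5·25 − 4.5·38.5 = -10.7500; (r_i+r_j)·cross = 11·-10.7500 = -118.2500
Σcross = 160.5000 → A = |Σcross|/2 = 80.2500 mm²
Σ(r_i+r_j)·cross = 4221.2500 → first moment M = |Σ|/6 = 703.5417
R_c = M/A = 703.5417/80.2500 = 8.7669 mm
θ = 39° = 0.680678 rad
V = θ·R_c·A = 0.680678·8.7669·80.2500 = 478.886 mm³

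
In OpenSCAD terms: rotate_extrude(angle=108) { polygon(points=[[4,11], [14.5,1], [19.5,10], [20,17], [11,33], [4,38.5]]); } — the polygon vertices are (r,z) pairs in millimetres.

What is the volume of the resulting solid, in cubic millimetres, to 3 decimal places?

Profile (r,z), 6 vertices: (4,11) (14.5,1) (19.5,10) (20,17) (11,33) (4,38.5)
edge 0: (4,11)→(14.5,1)  cross = 4·1 − 14.5·11 = -155.5000; (r_i+r_j)·cross = 18.5·-155.5000 = -2876.7500
edge 1: (14.5,1)→(19.5,10)  cross = 14.5·10 − 19.5·1 = 125.5000; (r_i+r_j)·cross = 34·125.5000 = 4267.0000
edge 2: (19.5,10)→(20,17)  cross = 19.5·17 − 20·10 = 131.5000; (r_i+r_j)·cross = 39.5·131.5000 = 5194.2500
edge 3: (20,17)→(11,33)  cross = 20·33 − 11·17 = 473.0000; (r_i+r_j)·cross = 31·473.0000 = 14663.0000
edge 4: (11,33)→(4,38.5)  cross = 11·38.5 − 4·33 = 291.5000; (r_i+r_j)·cross = 15·291.5000 = 4372.5000
edge 5: (4,38.5)→(4,11)  cross = 4·11 − 4·38.5 = -110.0000; (r_i+r_j)·cross = 8·-110.0000 = -880.0000
Σcross = 756.0000 → A = |Σcross|/2 = 378.0000 mm²
Σ(r_i+r_j)·cross = 24740.0000 → first moment M = |Σ|/6 = 4123.3333
R_c = M/A = 4123.3333/378.0000 = 10.9083 mm
θ = 108° = 1.884956 rad
V = θ·R_c·A = 1.884956·10.9083·378.0000 = 7772.300 mm³

Volume = 7772.300 mm³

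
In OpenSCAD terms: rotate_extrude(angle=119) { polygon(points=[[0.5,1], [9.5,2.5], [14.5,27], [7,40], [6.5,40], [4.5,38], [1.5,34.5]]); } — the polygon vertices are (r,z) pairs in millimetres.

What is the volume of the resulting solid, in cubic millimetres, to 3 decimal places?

Volume = 5252.932 mm³

Profile (r,z), 7 vertices: (0.5,1) (9.5,2.5) (14.5,27) (7,40) (6.5,40) (4.5,38) (1.5,34.5)
edge 0: (0.5,1)→(9.5,2.5)  cross = 0.5·2.5 − 9.5·1 = -8.2500; (r_i+r_j)·cross = 10·-8.2500 = -82.5000
edge 1: (9.5,2.5)→(14.5,27)  cross = 9.5·27 − 14.5·2.5 = 220.2500; (r_i+r_j)·cross = 24·220.2500 = 5286.0000
edge 2: (14.5,27)→(7,40)  cross = 14.5·40 − 7·27 = 391.0000; (r_i+r_j)·cross = 21.5·391.0000 = 8406.5000
edge 3: (7,40)→(6.5,40)  cross = 7·40 − 6.5·40 = 20.0000; (r_i+r_j)·cross = 13.5·20.0000 = 270.0000
edge 4: (6.5,40)→(4.5,38)  cross = 6.5·38 − 4.5·40 = 67.0000; (r_i+r_j)·cross = 11·67.0000 = 737.0000
edge 5: (4.5,38)→(1.5,34.5)  cross = 4.5·34.5 − 1.5·38 = 98.2500; (r_i+r_j)·cross = 6·98.2500 = 589.5000
edge 6: (1.5,34.5)→(0.5,1)  cross = 1.5·1 − 0.5·34.5 = -15.7500; (r_i+r_j)·cross = 2·-15.7500 = -31.5000
Σcross = 772.5000 → A = |Σcross|/2 = 386.2500 mm²
Σ(r_i+r_j)·cross = 15175.0000 → first moment M = |Σ|/6 = 2529.1667
R_c = M/A = 2529.1667/386.2500 = 6.5480 mm
θ = 119° = 2.076942 rad
V = θ·R_c·A = 2.076942·6.5480·386.2500 = 5252.932 mm³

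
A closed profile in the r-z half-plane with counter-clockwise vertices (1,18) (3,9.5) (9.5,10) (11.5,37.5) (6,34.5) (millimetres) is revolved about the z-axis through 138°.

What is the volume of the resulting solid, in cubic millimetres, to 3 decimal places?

Profile (r,z), 5 vertices: (1,18) (3,9.5) (9.5,10) (11.5,37.5) (6,34.5)
edge 0: (1,18)→(3,9.5)  cross = 1·9.5 − 3·18 = -44.5000; (r_i+r_j)·cross = 4·-44.5000 = -178.0000
edge 1: (3,9.5)→(9.5,10)  cross = 3·10 − 9.5·9.5 = -60.2500; (r_i+r_j)·cross = 12.5·-60.2500 = -753.1250
edge 2: (9.5,10)→(11.5,37.5)  cross = 9.5·37.5 − 11.5·10 = 241.2500; (r_i+r_j)·cross = 21·241.2500 = 5066.2500
edge 3: (11.5,37.5)→(6,34.5)  cross = 11.5·34.5 − 6·37.5 = 171.7500; (r_i+r_j)·cross = 17.5·171.7500 = 3005.6250
edge 4: (6,34.5)→(1,18)  cross = 6·18 − 1·34.5 = 73.5000; (r_i+r_j)·cross = 7·73.5000 = 514.5000
Σcross = 381.7500 → A = |Σcross|/2 = 190.8750 mm²
Σ(r_i+r_j)·cross = 7655.2500 → first moment M = |Σ|/6 = 1275.8750
R_c = M/A = 1275.8750/190.8750 = 6.6843 mm
θ = 138° = 2.408554 rad
V = θ·R_c·A = 2.408554·6.6843·190.8750 = 3073.014 mm³

Volume = 3073.014 mm³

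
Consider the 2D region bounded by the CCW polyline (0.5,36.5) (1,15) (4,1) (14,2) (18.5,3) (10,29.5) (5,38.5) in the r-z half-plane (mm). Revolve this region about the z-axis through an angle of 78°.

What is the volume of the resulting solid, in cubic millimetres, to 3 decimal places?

Profile (r,z), 7 vertices: (0.5,36.5) (1,15) (4,1) (14,2) (18.5,3) (10,29.5) (5,38.5)
edge 0: (0.5,36.5)→(1,15)  cross = 0.5·15 − 1·36.5 = -29.0000; (r_i+r_j)·cross = 1.5·-29.0000 = -43.5000
edge 1: (1,15)→(4,1)  cross = 1·1 − 4·15 = -59.0000; (r_i+r_j)·cross = 5·-59.0000 = -295.0000
edge 2: (4,1)→(14,2)  cross = 4·2 − 14·1 = -6.0000; (r_i+r_j)·cross = 18·-6.0000 = -108.0000
edge 3: (14,2)→(18.5,3)  cross = 14·3 − 18.5·2 = 5.0000; (r_i+r_j)·cross = 32.5·5.0000 = 162.5000
edge 4: (18.5,3)→(10,29.5)  cross = 18.5·29.5 − 10·3 = 515.7500; (r_i+r_j)·cross = 28.5·515.7500 = 14698.8750
edge 5: (10,29.5)→(5,38.5)  cross = 10·38.5 − 5·29.5 = 237.5000; (r_i+r_j)·cross = 15·237.5000 = 3562.5000
edge 6: (5,38.5)→(0.5,36.5)  cross = 5·36.5 − 0.5·38.5 = 163.2500; (r_i+r_j)·cross = 5.5·163.2500 = 897.8750
Σcross = 827.5000 → A = |Σcross|/2 = 413.7500 mm²
Σ(r_i+r_j)·cross = 18875.2500 → first moment M = |Σ|/6 = 3145.8750
R_c = M/A = 3145.8750/413.7500 = 7.6033 mm
θ = 78° = 1.361357 rad
V = θ·R_c·A = 1.361357·7.6033·413.7500 = 4282.658 mm³

Volume = 4282.658 mm³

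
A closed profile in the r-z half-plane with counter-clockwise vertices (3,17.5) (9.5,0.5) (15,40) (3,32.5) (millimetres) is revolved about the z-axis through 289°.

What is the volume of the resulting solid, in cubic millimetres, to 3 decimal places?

Volume = 11274.920 mm³

Profile (r,z), 4 vertices: (3,17.5) (9.5,0.5) (15,40) (3,32.5)
edge 0: (3,17.5)→(9.5,0.5)  cross = 3·0.5 − 9.5·17.5 = -164.7500; (r_i+r_j)·cross = 12.5·-164.7500 = -2059.3750
edge 1: (9.5,0.5)→(15,40)  cross = 9.5·40 − 15·0.5 = 372.5000; (r_i+r_j)·cross = 24.5·372.5000 = 9126.2500
edge 2: (15,40)→(3,32.5)  cross = 15·32.5 − 3·40 = 367.5000; (r_i+r_j)·cross = 18·367.5000 = 6615.0000
edge 3: (3,32.5)→(3,17.5)  cross = 3·17.5 − 3·32.5 = -45.0000; (r_i+r_j)·cross = 6·-45.0000 = -270.0000
Σcross = 530.2500 → A = |Σcross|/2 = 265.1250 mm²
Σ(r_i+r_j)·cross = 13411.8750 → first moment M = |Σ|/6 = 2235.3125
R_c = M/A = 2235.3125/265.1250 = 8.4312 mm
θ = 289° = 5.044002 rad
V = θ·R_c·A = 5.044002·8.4312·265.1250 = 11274.920 mm³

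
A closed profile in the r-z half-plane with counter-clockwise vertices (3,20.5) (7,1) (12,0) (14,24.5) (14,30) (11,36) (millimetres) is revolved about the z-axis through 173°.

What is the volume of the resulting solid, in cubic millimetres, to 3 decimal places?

Profile (r,z), 6 vertices: (3,20.5) (7,1) (12,0) (14,24.5) (14,30) (11,36)
edge 0: (3,20.5)→(7,1)  cross = 3·1 − 7·20.5 = -140.5000; (r_i+r_j)·cross = 10·-140.5000 = -1405.0000
edge 1: (7,1)→(12,0)  cross = 7·0 − 12·1 = -12.0000; (r_i+r_j)·cross = 19·-12.0000 = -228.0000
edge 2: (12,0)→(14,24.5)  cross = 12·24.5 − 14·0 = 294.0000; (r_i+r_j)·cross = 26·294.0000 = 7644.0000
edge 3: (14,24.5)→(14,30)  cross = 14·30 − 14·24.5 = 77.0000; (r_i+r_j)·cross = 28·77.0000 = 2156.0000
edge 4: (14,30)→(11,36)  cross = 14·36 − 11·30 = 174.0000; (r_i+r_j)·cross = 25·174.0000 = 4350.0000
edge 5: (11,36)→(3,20.5)  cross = 11·20.5 − 3·36 = 117.5000; (r_i+r_j)·cross = 14·117.5000 = 1645.0000
Σcross = 510.0000 → A = |Σcross|/2 = 255.0000 mm²
Σ(r_i+r_j)·cross = 14162.0000 → first moment M = |Σ|/6 = 2360.3333
R_c = M/A = 2360.3333/255.0000 = 9.2562 mm
θ = 173° = 3.019420 rad
V = θ·R_c·A = 3.019420·9.2562·255.0000 = 7126.837 mm³

Volume = 7126.837 mm³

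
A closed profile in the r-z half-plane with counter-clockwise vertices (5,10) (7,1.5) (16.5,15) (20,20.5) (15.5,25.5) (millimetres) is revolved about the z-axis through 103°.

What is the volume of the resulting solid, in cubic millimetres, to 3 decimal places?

Volume = 2972.367 mm³

Profile (r,z), 5 vertices: (5,10) (7,1.5) (16.5,15) (20,20.5) (15.5,25.5)
edge 0: (5,10)→(7,1.5)  cross = 5·1.5 − 7·10 = -62.5000; (r_i+r_j)·cross = 12·-62.5000 = -750.0000
edge 1: (7,1.5)→(16.5,15)  cross = 7·15 − 16.5·1.5 = 80.2500; (r_i+r_j)·cross = 23.5·80.2500 = 1885.8750
edge 2: (16.5,15)→(20,20.5)  cross = 16.5·20.5 − 20·15 = 38.2500; (r_i+r_j)·cross = 36.5·38.2500 = 1396.1250
edge 3: (20,20.5)→(15.5,25.5)  cross = 20·25.5 − 15.5·20.5 = 192.2500; (r_i+r_j)·cross = 35.5·192.2500 = 6824.8750
edge 4: (15.5,25.5)→(5,10)  cross = 15.5·10 − 5·25.5 = 27.5000; (r_i+r_j)·cross = 20.5·27.5000 = 563.7500
Σcross = 275.7500 → A = |Σcross|/2 = 137.8750 mm²
Σ(r_i+r_j)·cross = 9920.6250 → first moment M = |Σ|/6 = 1653.4375
R_c = M/A = 1653.4375/137.8750 = 11.9923 mm
θ = 103° = 1.797689 rad
V = θ·R_c·A = 1.797689·11.9923·137.8750 = 2972.367 mm³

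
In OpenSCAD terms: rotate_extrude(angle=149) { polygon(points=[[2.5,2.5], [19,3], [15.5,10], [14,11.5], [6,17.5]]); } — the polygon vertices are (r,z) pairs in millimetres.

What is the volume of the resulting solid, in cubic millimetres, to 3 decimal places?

Volume = 3681.824 mm³

Profile (r,z), 5 vertices: (2.5,2.5) (19,3) (15.5,10) (14,11.5) (6,17.5)
edge 0: (2.5,2.5)→(19,3)  cross = 2.5·3 − 19·2.5 = -40.0000; (r_i+r_j)·cross = 21.5·-40.0000 = -860.0000
edge 1: (19,3)→(15.5,10)  cross = 19·10 − 15.5·3 = 143.5000; (r_i+r_j)·cross = 34.5·143.5000 = 4950.7500
edge 2: (15.5,10)→(14,11.5)  cross = 15.5·11.5 − 14·10 = 38.2500; (r_i+r_j)·cross = 29.5·38.2500 = 1128.3750
edge 3: (14,11.5)→(6,17.5)  cross = 14·17.5 − 6·11.5 = 176.0000; (r_i+r_j)·cross = 20·176.0000 = 3520.0000
edge 4: (6,17.5)→(2.5,2.5)  cross = 6·2.5 − 2.5·17.5 = -28.7500; (r_i+r_j)·cross = 8.5·-28.7500 = -244.3750
Σcross = 289.0000 → A = |Σcross|/2 = 144.5000 mm²
Σ(r_i+r_j)·cross = 8494.7500 → first moment M = |Σ|/6 = 1415.7917
R_c = M/A = 1415.7917/144.5000 = 9.7979 mm
θ = 149° = 2.600541 rad
V = θ·R_c·A = 2.600541·9.7979·144.5000 = 3681.824 mm³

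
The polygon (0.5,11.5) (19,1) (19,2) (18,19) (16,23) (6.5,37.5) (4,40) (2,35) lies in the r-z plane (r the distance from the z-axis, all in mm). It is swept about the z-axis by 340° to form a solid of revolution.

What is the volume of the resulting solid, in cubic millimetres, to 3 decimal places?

Profile (r,z), 8 vertices: (0.5,11.5) (19,1) (19,2) (18,19) (16,23) (6.5,37.5) (4,40) (2,35)
edge 0: (0.5,11.5)→(19,1)  cross = 0.5·1 − 19·11.5 = -218.0000; (r_i+r_j)·cross = 19.5·-218.0000 = -4251.0000
edge 1: (19,1)→(19,2)  cross = 19·2 − 19·1 = 19.0000; (r_i+r_j)·cross = 38·19.0000 = 722.0000
edge 2: (19,2)→(18,19)  cross = 19·19 − 18·2 = 325.0000; (r_i+r_j)·cross = 37·325.0000 = 12025.0000
edge 3: (18,19)→(16,23)  cross = 18·23 − 16·19 = 110.0000; (r_i+r_j)·cross = 34·110.0000 = 3740.0000
edge 4: (16,23)→(6.5,37.5)  cross = 16·37.5 − 6.5·23 = 450.5000; (r_i+r_j)·cross = 22.5·450.5000 = 10136.2500
edge 5: (6.5,37.5)→(4,40)  cross = 6.5·40 − 4·37.5 = 110.0000; (r_i+r_j)·cross = 10.5·110.0000 = 1155.0000
edge 6: (4,40)→(2,35)  cross = 4·35 − 2·40 = 60.0000; (r_i+r_j)·cross = 6·60.0000 = 360.0000
edge 7: (2,35)→(0.5,11.5)  cross = 2·11.5 − 0.5·35 = 5.5000; (r_i+r_j)·cross = 2.5·5.5000 = 13.7500
Σcross = 862.0000 → A = |Σcross|/2 = 431.0000 mm²
Σ(r_i+r_j)·cross = 23901.0000 → first moment M = |Σ|/6 = 3983.5000
R_c = M/A = 3983.5000/431.0000 = 9.2425 mm
θ = 340° = 5.934119 rad
V = θ·R_c·A = 5.934119·9.2425·431.0000 = 23638.565 mm³

Volume = 23638.565 mm³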